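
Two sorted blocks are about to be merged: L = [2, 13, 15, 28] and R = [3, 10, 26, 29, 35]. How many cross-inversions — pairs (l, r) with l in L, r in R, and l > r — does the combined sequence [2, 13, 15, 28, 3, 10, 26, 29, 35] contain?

7

Take each right-half value and tally the left-half values above it:
r = 3: 13, 15, 28 → 3
r = 10: 13, 15, 28 → 3
r = 26: 28 → 1
r = 29: none → 0
r = 35: none → 0
Cross-inversions: 3 + 3 + 1 + 0 + 0 = 7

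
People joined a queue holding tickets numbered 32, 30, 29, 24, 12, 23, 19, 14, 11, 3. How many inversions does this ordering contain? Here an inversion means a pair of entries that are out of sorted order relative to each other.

Count, for each position, how many later elements it exceeds:
32: 9
30: 8
29: 7
24: 6
12: 2
23: 4
19: 3
14: 2
11: 1
3: 0
Sum: 9 + 8 + 7 + 6 + 2 + 4 + 3 + 2 + 1 + 0 = 42

42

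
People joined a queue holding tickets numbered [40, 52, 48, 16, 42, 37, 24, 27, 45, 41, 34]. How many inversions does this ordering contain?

Inversions: 33

Count, for each position, how many later elements it exceeds:
40 → 16, 37, 24, 27, 34 → 5
52 → 48, 16, 42, 37, 24, 27, 45, 41, 34 → 9
48 → 16, 42, 37, 24, 27, 45, 41, 34 → 8
16 → none → 0
42 → 37, 24, 27, 41, 34 → 5
37 → 24, 27, 34 → 3
24 → none → 0
27 → none → 0
45 → 41, 34 → 2
41 → 34 → 1
34 → none → 0
Sum: 5 + 9 + 8 + 0 + 5 + 3 + 0 + 0 + 2 + 1 + 0 = 33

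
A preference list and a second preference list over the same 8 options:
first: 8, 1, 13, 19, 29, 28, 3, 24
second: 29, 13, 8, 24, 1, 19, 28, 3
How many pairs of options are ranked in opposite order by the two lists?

10 pairs

Assign each item its position (1..8) in the first ordering, then rewrite the second ordering as that position sequence:
positions: 8→1, 1→2, 13→3, 19→4, 29→5, 28→6, 3→7, 24→8
second ordering as positions: [5, 3, 1, 8, 2, 4, 6, 7]
Discordant pairs = inversions in this position sequence.
5: 3, 1, 2, 4 → 4
3: 1, 2 → 2
1: 0
8: 2, 4, 6, 7 → 4
2: 0
4: 0
6: 0
7: 0
Total: 4 + 2 + 0 + 4 + 0 + 0 + 0 + 0 = 10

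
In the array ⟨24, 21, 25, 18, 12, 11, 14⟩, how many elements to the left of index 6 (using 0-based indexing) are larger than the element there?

4 such elements

The element at index 6 is 14.
Elements before it: 24, 21, 25, 18, 12, 11
Those larger than 14: 24, 21, 25, 18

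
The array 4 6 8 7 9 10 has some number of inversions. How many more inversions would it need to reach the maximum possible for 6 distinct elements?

14 inversions short

Maximum inversions for 6 distinct elements is C(6, 2) = 6·5/2 = 15.
Current inversions — for each element, count later smaller elements:
4: 0
6: 0
8: 1
7: 0
9: 0
10: 0
Current total: 0 + 0 + 1 + 0 + 0 + 0 = 1
Shortfall: 15 − 1 = 14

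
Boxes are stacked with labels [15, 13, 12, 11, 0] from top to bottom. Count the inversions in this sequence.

Element-by-element contributions:
15: 4
13: 3
12: 2
11: 1
0: 0
Sum: 4 + 3 + 2 + 1 + 0 = 10

10 inversions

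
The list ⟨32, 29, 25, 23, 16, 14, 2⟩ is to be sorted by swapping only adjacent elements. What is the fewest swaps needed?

21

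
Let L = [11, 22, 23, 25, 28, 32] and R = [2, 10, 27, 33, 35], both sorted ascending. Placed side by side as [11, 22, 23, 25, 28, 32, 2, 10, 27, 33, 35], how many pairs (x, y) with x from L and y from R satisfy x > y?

14

Take each right-half value and tally the left-half values above it:
r = 2: 11, 22, 23, 25, 28, 32 → 6
r = 10: 11, 22, 23, 25, 28, 32 → 6
r = 27: 28, 32 → 2
r = 33: none → 0
r = 35: none → 0
Cross-inversions: 6 + 6 + 2 + 0 + 0 = 14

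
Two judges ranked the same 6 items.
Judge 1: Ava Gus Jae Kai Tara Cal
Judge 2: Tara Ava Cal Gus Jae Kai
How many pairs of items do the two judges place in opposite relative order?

Assign each item its position (1..6) in the first ordering, then rewrite the second ordering as that position sequence:
positions: Ava→1, Gus→2, Jae→3, Kai→4, Tara→5, Cal→6
second ordering as positions: [5, 1, 6, 2, 3, 4]
Discordant pairs = inversions in this position sequence.
5: 1, 2, 3, 4 → 4
1: 0
6: 2, 3, 4 → 3
2: 0
3: 0
4: 0
Total: 4 + 0 + 3 + 0 + 0 + 0 = 7

7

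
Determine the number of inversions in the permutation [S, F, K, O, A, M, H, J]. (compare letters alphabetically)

17

Count, for each position, how many later elements it exceeds:
S: 7
F: 1
K: 3
O: 4
A: 0
M: 2
H: 0
J: 0
Sum: 7 + 1 + 3 + 4 + 0 + 2 + 0 + 0 = 17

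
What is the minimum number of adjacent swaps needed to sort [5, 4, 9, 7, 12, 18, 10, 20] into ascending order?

4

The minimum number of adjacent swaps to sort an array equals its inversion count, since every such swap removes exactly one inversion.
Count inversions — for each element, later elements that are smaller:
5: 4 → 1
4: none → 0
9: 7 → 1
7: none → 0
12: 10 → 1
18: 10 → 1
10: none → 0
20: none → 0
Total inversions: 1 + 0 + 1 + 0 + 1 + 1 + 0 + 0 = 4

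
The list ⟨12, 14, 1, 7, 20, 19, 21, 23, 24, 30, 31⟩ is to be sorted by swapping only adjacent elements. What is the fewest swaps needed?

5

Minimum adjacent swaps = number of inversions (each swap of adjacent out-of-order elements removes one inversion and no swap can remove more).
Count inversions — for each element, later elements that are smaller:
12: 1, 7 → 2
14: 1, 7 → 2
1: none → 0
7: none → 0
20: 19 → 1
19: none → 0
21: none → 0
23: none → 0
24: none → 0
30: none → 0
31: none → 0
Total inversions: 2 + 2 + 0 + 0 + 1 + 0 + 0 + 0 + 0 + 0 + 0 = 5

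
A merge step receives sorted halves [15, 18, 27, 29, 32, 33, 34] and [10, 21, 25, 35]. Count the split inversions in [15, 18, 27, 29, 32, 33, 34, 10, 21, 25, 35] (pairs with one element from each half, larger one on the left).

For each element r of the right run, count left-run elements greater than r:
r = 10: 15, 18, 27, 29, 32, 33, 34 → 7
r = 21: 27, 29, 32, 33, 34 → 5
r = 25: 27, 29, 32, 33, 34 → 5
r = 35: none → 0
Cross-inversions: 7 + 5 + 5 + 0 = 17

17 split inversions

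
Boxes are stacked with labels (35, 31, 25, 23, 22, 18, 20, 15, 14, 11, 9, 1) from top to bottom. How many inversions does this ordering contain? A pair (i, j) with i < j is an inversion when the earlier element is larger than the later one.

There are 65 inversions.

Sweep left to right; for each value list the smaller values that follow it:
35: 11
31: 10
25: 9
23: 8
22: 7
18: 5
20: 5
15: 4
14: 3
11: 2
9: 1
1: 0
Sum: 11 + 10 + 9 + 8 + 7 + 5 + 5 + 4 + 3 + 2 + 1 + 0 = 65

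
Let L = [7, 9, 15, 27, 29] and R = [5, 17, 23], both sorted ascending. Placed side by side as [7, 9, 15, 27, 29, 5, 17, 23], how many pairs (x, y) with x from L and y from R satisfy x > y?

Cross-inversions: 9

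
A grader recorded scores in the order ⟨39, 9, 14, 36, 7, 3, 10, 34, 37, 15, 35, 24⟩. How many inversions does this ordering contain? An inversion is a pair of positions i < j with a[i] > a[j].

For each element, count later entries that are smaller:
39 → 9, 14, 36, 7, 3, 10, 34, 37, 15, 35, 24 → 11
9 → 7, 3 → 2
14 → 7, 3, 10 → 3
36 → 7, 3, 10, 34, 15, 35, 24 → 7
7 → 3 → 1
3 → none → 0
10 → none → 0
34 → 15, 24 → 2
37 → 15, 35, 24 → 3
15 → none → 0
35 → 24 → 1
24 → none → 0
Sum: 11 + 2 + 3 + 7 + 1 + 0 + 0 + 2 + 3 + 0 + 1 + 0 = 30

30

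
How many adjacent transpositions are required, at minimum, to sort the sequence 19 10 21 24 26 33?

The minimum number of adjacent swaps to sort an array equals its inversion count, since every such swap removes exactly one inversion.
Count inversions — for each element, later elements that are smaller:
19: 10 → 1
10: none → 0
21: none → 0
24: none → 0
26: none → 0
33: none → 0
Total inversions: 1 + 0 + 0 + 0 + 0 + 0 = 1

1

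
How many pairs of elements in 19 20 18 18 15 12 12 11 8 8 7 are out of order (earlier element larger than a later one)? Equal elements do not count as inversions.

Count, for each position, how many later elements it exceeds:
19: 9
20: 9
18: 7
18: 7
15: 6
12: 4
12: 4
11: 3
8: 1
8: 1
7: 0
Sum: 9 + 9 + 7 + 7 + 6 + 4 + 4 + 3 + 1 + 1 + 0 = 51

51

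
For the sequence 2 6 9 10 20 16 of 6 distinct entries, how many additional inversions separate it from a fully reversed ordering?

Maximum inversions for 6 distinct elements is C(6, 2) = 6·5/2 = 15.
Current inversions — for each element, count later smaller elements:
2: 0
6: 0
9: 0
10: 0
20: 1
16: 0
Current total: 0 + 0 + 0 + 0 + 1 + 0 = 1
Shortfall: 15 − 1 = 14

14 inversions short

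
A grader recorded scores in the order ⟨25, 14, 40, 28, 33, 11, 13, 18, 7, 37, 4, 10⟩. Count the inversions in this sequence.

Sweep left to right; for each value list the smaller values that follow it:
25 → 14, 11, 13, 18, 7, 4, 10 → 7
14 → 11, 13, 7, 4, 10 → 5
40 → 28, 33, 11, 13, 18, 7, 37, 4, 10 → 9
28 → 11, 13, 18, 7, 4, 10 → 6
33 → 11, 13, 18, 7, 4, 10 → 6
11 → 7, 4, 10 → 3
13 → 7, 4, 10 → 3
18 → 7, 4, 10 → 3
7 → 4 → 1
37 → 4, 10 → 2
4 → none → 0
10 → none → 0
Sum: 7 + 5 + 9 + 6 + 6 + 3 + 3 + 3 + 1 + 2 + 0 + 0 = 45

Inversions: 45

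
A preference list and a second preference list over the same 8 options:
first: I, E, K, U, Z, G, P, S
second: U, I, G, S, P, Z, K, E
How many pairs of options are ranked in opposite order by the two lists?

Pairs: 16

Assign each item its position (1..8) in the first ordering, then rewrite the second ordering as that position sequence:
positions: I→1, E→2, K→3, U→4, Z→5, G→6, P→7, S→8
second ordering as positions: [4, 1, 6, 8, 7, 5, 3, 2]
Discordant pairs = inversions in this position sequence.
4: 1, 3, 2 → 3
1: 0
6: 5, 3, 2 → 3
8: 7, 5, 3, 2 → 4
7: 5, 3, 2 → 3
5: 3, 2 → 2
3: 2 → 1
2: 0
Total: 3 + 0 + 3 + 4 + 3 + 2 + 1 + 0 = 16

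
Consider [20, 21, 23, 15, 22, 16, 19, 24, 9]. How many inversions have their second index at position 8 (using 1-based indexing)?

0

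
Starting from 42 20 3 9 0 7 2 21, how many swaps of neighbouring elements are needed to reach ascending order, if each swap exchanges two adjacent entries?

18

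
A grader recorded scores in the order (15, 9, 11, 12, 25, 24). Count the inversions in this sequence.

Sweep left to right; for each value list the smaller values that follow it:
15 → 9, 11, 12 → 3
9 → none → 0
11 → none → 0
12 → none → 0
25 → 24 → 1
24 → none → 0
Sum: 3 + 0 + 0 + 0 + 1 + 0 = 4

4 out-of-order pairs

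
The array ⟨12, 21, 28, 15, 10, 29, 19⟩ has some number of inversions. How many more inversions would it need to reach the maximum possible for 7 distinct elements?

Maximum inversions for 7 distinct elements is C(7, 2) = 7·6/2 = 21.
Current inversions — for each element, count later smaller elements:
12: 1
21: 3
28: 3
15: 1
10: 0
29: 1
19: 0
Current total: 1 + 3 + 3 + 1 + 0 + 1 + 0 = 9
Shortfall: 21 − 9 = 12

12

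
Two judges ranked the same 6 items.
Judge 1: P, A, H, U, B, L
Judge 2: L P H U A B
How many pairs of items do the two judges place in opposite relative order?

7

Assign each item its position (1..6) in the first ordering, then rewrite the second ordering as that position sequence:
positions: P→1, A→2, H→3, U→4, B→5, L→6
second ordering as positions: [6, 1, 3, 4, 2, 5]
Discordant pairs = inversions in this position sequence.
6: 1, 3, 4, 2, 5 → 5
1: 0
3: 2 → 1
4: 2 → 1
2: 0
5: 0
Total: 5 + 0 + 1 + 1 + 0 + 0 = 7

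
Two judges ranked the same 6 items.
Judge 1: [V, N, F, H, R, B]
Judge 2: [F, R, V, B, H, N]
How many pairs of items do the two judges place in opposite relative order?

Assign each item its position (1..6) in the first ordering, then rewrite the second ordering as that position sequence:
positions: V→1, N→2, F→3, H→4, R→5, B→6
second ordering as positions: [3, 5, 1, 6, 4, 2]
Discordant pairs = inversions in this position sequence.
3: 1, 2 → 2
5: 1, 4, 2 → 3
1: 0
6: 4, 2 → 2
4: 2 → 1
2: 0
Total: 2 + 3 + 0 + 2 + 1 + 0 = 8

8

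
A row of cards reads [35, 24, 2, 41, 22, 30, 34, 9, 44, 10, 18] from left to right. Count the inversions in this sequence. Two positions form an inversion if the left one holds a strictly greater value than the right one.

30 inversions

Element-by-element contributions:
35 → 24, 2, 22, 30, 34, 9, 10, 18 → 8
24 → 2, 22, 9, 10, 18 → 5
2 → none → 0
41 → 22, 30, 34, 9, 10, 18 → 6
22 → 9, 10, 18 → 3
30 → 9, 10, 18 → 3
34 → 9, 10, 18 → 3
9 → none → 0
44 → 10, 18 → 2
10 → none → 0
18 → none → 0
Sum: 8 + 5 + 0 + 6 + 3 + 3 + 3 + 0 + 2 + 0 + 0 = 30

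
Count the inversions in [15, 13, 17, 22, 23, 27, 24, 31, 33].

There are 2 inversions.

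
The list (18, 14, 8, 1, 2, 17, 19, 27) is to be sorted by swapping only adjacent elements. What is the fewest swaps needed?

Adjacent swaps: 10

Minimum adjacent swaps = number of inversions (each swap of adjacent out-of-order elements removes one inversion and no swap can remove more).
Count inversions — for each element, later elements that are smaller:
18: 14, 8, 1, 2, 17 → 5
14: 8, 1, 2 → 3
8: 1, 2 → 2
1: none → 0
2: none → 0
17: none → 0
19: none → 0
27: none → 0
Total inversions: 5 + 3 + 2 + 0 + 0 + 0 + 0 + 0 = 10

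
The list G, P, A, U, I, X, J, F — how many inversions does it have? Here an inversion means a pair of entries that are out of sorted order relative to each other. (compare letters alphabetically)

For each element, count later entries that are smaller:
G → A, F → 2
P → A, I, J, F → 4
A → none → 0
U → I, J, F → 3
I → F → 1
X → J, F → 2
J → F → 1
F → none → 0
Sum: 2 + 4 + 0 + 3 + 1 + 2 + 1 + 0 = 13

13 inversions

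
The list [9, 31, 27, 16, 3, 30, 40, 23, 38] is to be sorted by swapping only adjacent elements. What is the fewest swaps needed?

Each adjacent swap fixes exactly one inversion, so the minimum swap count equals the number of inversions.
Count inversions — for each element, later elements that are smaller:
9: 3 → 1
31: 27, 16, 3, 30, 23 → 5
27: 16, 3, 23 → 3
16: 3 → 1
3: none → 0
30: 23 → 1
40: 23, 38 → 2
23: none → 0
38: none → 0
Total inversions: 1 + 5 + 3 + 1 + 0 + 1 + 2 + 0 + 0 = 13

Swaps: 13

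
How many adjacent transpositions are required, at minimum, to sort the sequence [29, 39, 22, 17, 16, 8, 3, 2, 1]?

35 adjacent swaps

Each adjacent swap fixes exactly one inversion, so the minimum swap count equals the number of inversions.
Count inversions — for each element, later elements that are smaller:
29: 22, 17, 16, 8, 3, 2, 1 → 7
39: 22, 17, 16, 8, 3, 2, 1 → 7
22: 17, 16, 8, 3, 2, 1 → 6
17: 16, 8, 3, 2, 1 → 5
16: 8, 3, 2, 1 → 4
8: 3, 2, 1 → 3
3: 2, 1 → 2
2: 1 → 1
1: none → 0
Total inversions: 7 + 7 + 6 + 5 + 4 + 3 + 2 + 1 + 0 = 35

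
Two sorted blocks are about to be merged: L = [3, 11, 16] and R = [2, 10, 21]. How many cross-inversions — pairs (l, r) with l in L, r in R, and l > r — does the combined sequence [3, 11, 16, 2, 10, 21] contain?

Count, for every r in R, how many entries of L exceed r:
r = 2: 3, 11, 16 → 3
r = 10: 11, 16 → 2
r = 21: none → 0
Cross-inversions: 3 + 2 + 0 = 5

There are 5 split inversions.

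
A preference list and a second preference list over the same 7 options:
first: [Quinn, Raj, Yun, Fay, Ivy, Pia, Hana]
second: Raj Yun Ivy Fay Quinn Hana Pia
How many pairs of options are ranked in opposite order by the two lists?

Assign each item its position (1..7) in the first ordering, then rewrite the second ordering as that position sequence:
positions: Quinn→1, Raj→2, Yun→3, Fay→4, Ivy→5, Pia→6, Hana→7
second ordering as positions: [2, 3, 5, 4, 1, 7, 6]
Discordant pairs = inversions in this position sequence.
2: 1 → 1
3: 1 → 1
5: 4, 1 → 2
4: 1 → 1
1: 0
7: 6 → 1
6: 0
Total: 1 + 1 + 2 + 1 + 0 + 1 + 0 = 6

There are 6 pairs.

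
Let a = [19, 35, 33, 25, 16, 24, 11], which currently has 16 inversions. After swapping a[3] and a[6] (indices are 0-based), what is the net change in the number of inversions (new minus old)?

Positions 3 and 6 hold 25 and 11; after swapping, the array is [19, 35, 33, 11, 16, 24, 25].
Count, for each position, how many later elements it exceeds:
19 → 11, 16 → 2
35 → 33, 11, 16, 24, 25 → 5
33 → 11, 16, 24, 25 → 4
11 → none → 0
16 → none → 0
24 → none → 0
25 → none → 0
Sum: 2 + 5 + 4 + 0 + 0 + 0 + 0 = 11
Change: 11 − 16 = -5

-5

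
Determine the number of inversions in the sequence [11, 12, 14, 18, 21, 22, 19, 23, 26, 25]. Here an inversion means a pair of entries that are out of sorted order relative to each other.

Element-by-element contributions:
11: 0
12: 0
14: 0
18: 0
21: 1
22: 1
19: 0
23: 0
26: 1
25: 0
Sum: 0 + 0 + 0 + 0 + 1 + 1 + 0 + 0 + 1 + 0 = 3

3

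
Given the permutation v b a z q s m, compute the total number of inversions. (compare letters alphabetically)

Inversion pairs (indices are 1-based):
(1,2): v > b
(1,3): v > a
(1,5): v > q
(1,6): v > s
(1,7): v > m
(2,3): b > a
(4,5): z > q
(4,6): z > s
(4,7): z > m
(5,7): q > m
(6,7): s > m
That's 11 pairs.

11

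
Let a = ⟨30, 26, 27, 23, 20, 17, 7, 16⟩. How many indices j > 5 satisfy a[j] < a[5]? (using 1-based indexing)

The element at index 5 is 20.
Elements after it: 17, 7, 16
Those smaller than 20: 17, 7, 16

3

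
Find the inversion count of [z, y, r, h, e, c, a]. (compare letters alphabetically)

Count, for each position, how many later elements it exceeds:
z: 6
y: 5
r: 4
h: 3
e: 2
c: 1
a: 0
Sum: 6 + 5 + 4 + 3 + 2 + 1 + 0 = 21

21 inversions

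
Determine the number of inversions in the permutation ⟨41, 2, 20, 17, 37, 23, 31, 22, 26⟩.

Sweep left to right; for each value list the smaller values that follow it:
41 → 2, 20, 17, 37, 23, 31, 22, 26 → 8
2 → none → 0
20 → 17 → 1
17 → none → 0
37 → 23, 31, 22, 26 → 4
23 → 22 → 1
31 → 22, 26 → 2
22 → none → 0
26 → none → 0
Sum: 8 + 0 + 1 + 0 + 4 + 1 + 2 + 0 + 0 = 16

16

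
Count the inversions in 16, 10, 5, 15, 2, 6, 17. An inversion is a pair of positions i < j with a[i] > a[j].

11 inversions

Inversion pairs (indices are 0-based):
(0,1): 16 > 10
(0,2): 16 > 5
(0,3): 16 > 15
(0,4): 16 > 2
(0,5): 16 > 6
(1,2): 10 > 5
(1,4): 10 > 2
(1,5): 10 > 6
(2,4): 5 > 2
(3,4): 15 > 2
(3,5): 15 > 6
That's 11 pairs.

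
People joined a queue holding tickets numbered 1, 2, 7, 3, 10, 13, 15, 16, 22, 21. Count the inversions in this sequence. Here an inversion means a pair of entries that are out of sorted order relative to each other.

2

Element-by-element contributions:
1: 0
2: 0
7: 1
3: 0
10: 0
13: 0
15: 0
16: 0
22: 1
21: 0
Sum: 0 + 0 + 1 + 0 + 0 + 0 + 0 + 0 + 1 + 0 = 2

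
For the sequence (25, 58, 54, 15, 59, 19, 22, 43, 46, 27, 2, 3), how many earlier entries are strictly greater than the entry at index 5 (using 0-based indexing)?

4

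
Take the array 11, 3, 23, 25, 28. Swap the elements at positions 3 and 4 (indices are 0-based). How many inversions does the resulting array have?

2

Positions 3 and 4 hold 25 and 28; after swapping, the array is [11, 3, 23, 28, 25].
Count, for each position, how many later elements it exceeds:
11: 1
3: 0
23: 0
28: 1
25: 0
Sum: 1 + 0 + 0 + 1 + 0 = 2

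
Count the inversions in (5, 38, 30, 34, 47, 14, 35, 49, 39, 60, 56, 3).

22

Element-by-element contributions:
5 → 3 → 1
38 → 30, 34, 14, 35, 3 → 5
30 → 14, 3 → 2
34 → 14, 3 → 2
47 → 14, 35, 39, 3 → 4
14 → 3 → 1
35 → 3 → 1
49 → 39, 3 → 2
39 → 3 → 1
60 → 56, 3 → 2
56 → 3 → 1
3 → none → 0
Sum: 1 + 5 + 2 + 2 + 4 + 1 + 1 + 2 + 1 + 2 + 1 + 0 = 22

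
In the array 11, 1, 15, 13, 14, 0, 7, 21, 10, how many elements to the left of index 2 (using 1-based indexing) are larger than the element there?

The element at index 2 is 1.
Elements before it: 11
Those larger than 1: 11

1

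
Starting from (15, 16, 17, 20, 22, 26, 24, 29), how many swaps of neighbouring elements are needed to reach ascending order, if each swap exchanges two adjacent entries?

There is 1 adjacent swap.

Each adjacent swap fixes exactly one inversion, so the minimum swap count equals the number of inversions.
Count inversions — for each element, later elements that are smaller:
15: none → 0
16: none → 0
17: none → 0
20: none → 0
22: none → 0
26: 24 → 1
24: none → 0
29: none → 0
Total inversions: 0 + 0 + 0 + 0 + 0 + 1 + 0 + 0 = 1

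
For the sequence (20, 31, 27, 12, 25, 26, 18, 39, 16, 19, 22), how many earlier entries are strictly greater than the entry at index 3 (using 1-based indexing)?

1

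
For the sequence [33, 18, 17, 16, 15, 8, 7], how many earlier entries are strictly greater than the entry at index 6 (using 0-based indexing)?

6

The element at index 6 is 7.
Elements before it: 33, 18, 17, 16, 15, 8
Those larger than 7: 33, 18, 17, 16, 15, 8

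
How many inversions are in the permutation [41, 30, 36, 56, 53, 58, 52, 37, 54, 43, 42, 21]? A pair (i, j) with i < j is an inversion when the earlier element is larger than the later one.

35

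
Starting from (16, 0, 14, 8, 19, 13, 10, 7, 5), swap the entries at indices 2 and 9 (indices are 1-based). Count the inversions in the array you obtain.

Positions 2 and 9 hold 0 and 5; after swapping, the array is [16, 5, 14, 8, 19, 13, 10, 7, 0].
Sweep left to right; for each value list the smaller values that follow it:
16: 7
5: 1
14: 5
8: 2
19: 4
13: 3
10: 2
7: 1
0: 0
Sum: 7 + 1 + 5 + 2 + 4 + 3 + 2 + 1 + 0 = 25

25 inversions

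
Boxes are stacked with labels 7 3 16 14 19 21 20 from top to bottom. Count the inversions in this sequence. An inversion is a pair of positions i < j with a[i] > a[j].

Inversion pairs (indices are 0-based):
(0,1): 7 > 3
(2,3): 16 > 14
(5,6): 21 > 20
That's 3 pairs.

3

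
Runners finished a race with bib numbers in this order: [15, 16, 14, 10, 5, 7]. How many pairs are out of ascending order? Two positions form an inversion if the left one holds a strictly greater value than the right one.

Count, for each position, how many later elements it exceeds:
15 → 14, 10, 5, 7 → 4
16 → 14, 10, 5, 7 → 4
14 → 10, 5, 7 → 3
10 → 5, 7 → 2
5 → none → 0
7 → none → 0
Sum: 4 + 4 + 3 + 2 + 0 + 0 = 13

13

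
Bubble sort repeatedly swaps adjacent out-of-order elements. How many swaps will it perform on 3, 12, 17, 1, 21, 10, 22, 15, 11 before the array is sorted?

14

Minimum adjacent swaps = number of inversions (each swap of adjacent out-of-order elements removes one inversion and no swap can remove more).
Count inversions — for each element, later elements that are smaller:
3: 1 → 1
12: 1, 10, 11 → 3
17: 1, 10, 15, 11 → 4
1: none → 0
21: 10, 15, 11 → 3
10: none → 0
22: 15, 11 → 2
15: 11 → 1
11: none → 0
Total inversions: 1 + 3 + 4 + 0 + 3 + 0 + 2 + 1 + 0 = 14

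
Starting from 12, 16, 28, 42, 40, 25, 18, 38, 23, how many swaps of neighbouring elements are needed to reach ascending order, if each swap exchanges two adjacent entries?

15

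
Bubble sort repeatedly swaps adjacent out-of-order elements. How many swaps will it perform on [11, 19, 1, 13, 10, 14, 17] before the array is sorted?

Each adjacent swap fixes exactly one inversion, so the minimum swap count equals the number of inversions.
Count inversions — for each element, later elements that are smaller:
11: 1, 10 → 2
19: 1, 13, 10, 14, 17 → 5
1: none → 0
13: 10 → 1
10: none → 0
14: none → 0
17: none → 0
Total inversions: 2 + 5 + 0 + 1 + 0 + 0 + 0 = 8

Adjacent swaps: 8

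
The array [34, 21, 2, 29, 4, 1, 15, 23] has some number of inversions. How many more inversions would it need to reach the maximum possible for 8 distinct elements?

11 inversions short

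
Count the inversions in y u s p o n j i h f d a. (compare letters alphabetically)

66 inversions

For each element, count later entries that are smaller:
y: 11
u: 10
s: 9
p: 8
o: 7
n: 6
j: 5
i: 4
h: 3
f: 2
d: 1
a: 0
Sum: 11 + 10 + 9 + 8 + 7 + 6 + 5 + 4 + 3 + 2 + 1 + 0 = 66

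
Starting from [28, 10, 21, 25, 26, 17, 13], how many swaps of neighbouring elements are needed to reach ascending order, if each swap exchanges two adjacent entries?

The minimum number of adjacent swaps to sort an array equals its inversion count, since every such swap removes exactly one inversion.
Count inversions — for each element, later elements that are smaller:
28: 10, 21, 25, 26, 17, 13 → 6
10: none → 0
21: 17, 13 → 2
25: 17, 13 → 2
26: 17, 13 → 2
17: 13 → 1
13: none → 0
Total inversions: 6 + 0 + 2 + 2 + 2 + 1 + 0 = 13

13 swaps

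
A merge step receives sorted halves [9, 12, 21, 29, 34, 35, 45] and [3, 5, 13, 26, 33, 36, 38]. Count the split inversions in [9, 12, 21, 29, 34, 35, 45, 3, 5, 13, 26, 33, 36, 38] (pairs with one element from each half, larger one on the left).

28

Take each right-half value and tally the left-half values above it:
r = 3: 9, 12, 21, 29, 34, 35, 45 → 7
r = 5: 9, 12, 21, 29, 34, 35, 45 → 7
r = 13: 21, 29, 34, 35, 45 → 5
r = 26: 29, 34, 35, 45 → 4
r = 33: 34, 35, 45 → 3
r = 36: 45 → 1
r = 38: 45 → 1
Cross-inversions: 7 + 7 + 5 + 4 + 3 + 1 + 1 = 28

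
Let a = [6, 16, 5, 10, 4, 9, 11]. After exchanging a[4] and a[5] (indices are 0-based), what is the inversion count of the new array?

11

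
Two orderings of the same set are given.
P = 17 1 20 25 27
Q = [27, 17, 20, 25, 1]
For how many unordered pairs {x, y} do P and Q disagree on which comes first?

6

Assign each item its position (1..5) in the first ordering, then rewrite the second ordering as that position sequence:
positions: 17→1, 1→2, 20→3, 25→4, 27→5
second ordering as positions: [5, 1, 3, 4, 2]
Discordant pairs = inversions in this position sequence.
5: 1, 3, 4, 2 → 4
1: 0
3: 2 → 1
4: 2 → 1
2: 0
Total: 4 + 0 + 1 + 1 + 0 = 6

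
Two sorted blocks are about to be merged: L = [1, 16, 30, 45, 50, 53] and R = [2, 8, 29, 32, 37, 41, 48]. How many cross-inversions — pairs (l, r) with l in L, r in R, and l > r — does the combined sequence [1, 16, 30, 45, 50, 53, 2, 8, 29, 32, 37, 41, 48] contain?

Count, for every r in R, how many entries of L exceed r:
r = 2: 16, 30, 45, 50, 53 → 5
r = 8: 16, 30, 45, 50, 53 → 5
r = 29: 30, 45, 50, 53 → 4
r = 32: 45, 50, 53 → 3
r = 37: 45, 50, 53 → 3
r = 41: 45, 50, 53 → 3
r = 48: 50, 53 → 2
Cross-inversions: 5 + 5 + 4 + 3 + 3 + 3 + 2 = 25

25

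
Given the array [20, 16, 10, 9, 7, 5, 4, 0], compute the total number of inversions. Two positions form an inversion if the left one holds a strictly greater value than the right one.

28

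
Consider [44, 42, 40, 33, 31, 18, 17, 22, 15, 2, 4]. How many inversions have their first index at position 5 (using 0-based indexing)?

The element at index 5 is 18.
Elements after it: 17, 22, 15, 2, 4
Those smaller than 18: 17, 15, 2, 4

4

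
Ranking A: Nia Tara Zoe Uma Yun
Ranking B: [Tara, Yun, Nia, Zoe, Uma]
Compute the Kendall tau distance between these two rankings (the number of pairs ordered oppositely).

Assign each item its position (1..5) in the first ordering, then rewrite the second ordering as that position sequence:
positions: Nia→1, Tara→2, Zoe→3, Uma→4, Yun→5
second ordering as positions: [2, 5, 1, 3, 4]
Discordant pairs = inversions in this position sequence.
2: 1 → 1
5: 1, 3, 4 → 3
1: 0
3: 0
4: 0
Total: 1 + 3 + 0 + 0 + 0 = 4

4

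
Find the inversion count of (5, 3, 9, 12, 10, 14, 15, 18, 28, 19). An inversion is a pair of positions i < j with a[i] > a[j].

Sweep left to right; for each value list the smaller values that follow it:
5 → 3 → 1
3 → none → 0
9 → none → 0
12 → 10 → 1
10 → none → 0
14 → none → 0
15 → none → 0
18 → none → 0
28 → 19 → 1
19 → none → 0
Sum: 1 + 0 + 0 + 1 + 0 + 0 + 0 + 0 + 1 + 0 = 3

Out-of-order pairs: 3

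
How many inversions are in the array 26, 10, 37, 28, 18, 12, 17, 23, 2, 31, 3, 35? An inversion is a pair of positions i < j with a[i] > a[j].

35

For each element, count later entries that are smaller:
26: 7
10: 2
37: 9
28: 6
18: 4
12: 2
17: 2
23: 2
2: 0
31: 1
3: 0
35: 0
Sum: 7 + 2 + 9 + 6 + 4 + 2 + 2 + 2 + 0 + 1 + 0 + 0 = 35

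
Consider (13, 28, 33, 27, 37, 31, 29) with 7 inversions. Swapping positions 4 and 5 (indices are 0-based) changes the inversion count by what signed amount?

Positions 4 and 5 hold 37 and 31; after swapping, the array is [13, 28, 33, 27, 31, 37, 29].
Sweep left to right; for each value list the smaller values that follow it:
13: 0
28: 1
33: 3
27: 0
31: 1
37: 1
29: 0
Sum: 0 + 1 + 3 + 0 + 1 + 1 + 0 = 6
Change: 6 − 7 = -1

-1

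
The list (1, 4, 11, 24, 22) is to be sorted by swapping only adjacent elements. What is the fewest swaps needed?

1 swap

Each adjacent swap fixes exactly one inversion, so the minimum swap count equals the number of inversions.
Count inversions — for each element, later elements that are smaller:
1: none → 0
4: none → 0
11: none → 0
24: 22 → 1
22: none → 0
Total inversions: 0 + 0 + 0 + 1 + 0 = 1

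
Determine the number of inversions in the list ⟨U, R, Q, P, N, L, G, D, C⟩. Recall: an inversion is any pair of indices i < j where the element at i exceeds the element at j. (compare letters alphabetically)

36 out-of-order pairs

Element-by-element contributions:
U → R, Q, P, N, L, G, D, C → 8
R → Q, P, N, L, G, D, C → 7
Q → P, N, L, G, D, C → 6
P → N, L, G, D, C → 5
N → L, G, D, C → 4
L → G, D, C → 3
G → D, C → 2
D → C → 1
C → none → 0
Sum: 8 + 7 + 6 + 5 + 4 + 3 + 2 + 1 + 0 = 36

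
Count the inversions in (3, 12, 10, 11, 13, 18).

Count, for each position, how many later elements it exceeds:
3 → none → 0
12 → 10, 11 → 2
10 → none → 0
11 → none → 0
13 → none → 0
18 → none → 0
Sum: 0 + 2 + 0 + 0 + 0 + 0 = 2

2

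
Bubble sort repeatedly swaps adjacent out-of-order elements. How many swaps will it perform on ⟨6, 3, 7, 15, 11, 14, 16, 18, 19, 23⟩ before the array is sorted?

The minimum number of adjacent swaps to sort an array equals its inversion count, since every such swap removes exactly one inversion.
Count inversions — for each element, later elements that are smaller:
6: 3 → 1
3: none → 0
7: none → 0
15: 11, 14 → 2
11: none → 0
14: none → 0
16: none → 0
18: none → 0
19: none → 0
23: none → 0
Total inversions: 1 + 0 + 0 + 2 + 0 + 0 + 0 + 0 + 0 + 0 = 3

3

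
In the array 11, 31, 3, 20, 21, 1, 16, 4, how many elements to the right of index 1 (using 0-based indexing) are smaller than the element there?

6

The element at index 1 is 31.
Elements after it: 3, 20, 21, 1, 16, 4
Those smaller than 31: 3, 20, 21, 1, 16, 4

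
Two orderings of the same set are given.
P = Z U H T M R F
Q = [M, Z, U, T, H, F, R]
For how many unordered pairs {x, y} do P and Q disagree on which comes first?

Assign each item its position (1..7) in the first ordering, then rewrite the second ordering as that position sequence:
positions: Z→1, U→2, H→3, T→4, M→5, R→6, F→7
second ordering as positions: [5, 1, 2, 4, 3, 7, 6]
Discordant pairs = inversions in this position sequence.
5: 1, 2, 4, 3 → 4
1: 0
2: 0
4: 3 → 1
3: 0
7: 6 → 1
6: 0
Total: 4 + 0 + 0 + 1 + 0 + 1 + 0 = 6

There are 6 disagreeing pairs.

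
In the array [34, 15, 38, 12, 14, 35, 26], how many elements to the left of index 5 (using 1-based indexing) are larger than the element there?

The element at index 5 is 14.
Elements before it: 34, 15, 38, 12
Those larger than 14: 34, 15, 38

3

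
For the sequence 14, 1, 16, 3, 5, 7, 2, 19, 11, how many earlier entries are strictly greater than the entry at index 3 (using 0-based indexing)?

The element at index 3 is 3.
Elements before it: 14, 1, 16
Those larger than 3: 14, 16

2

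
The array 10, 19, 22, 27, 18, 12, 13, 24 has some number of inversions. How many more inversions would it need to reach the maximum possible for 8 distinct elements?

Maximum inversions for 8 distinct elements is C(8, 2) = 8·7/2 = 28.
Current inversions — for each element, count later smaller elements:
10: 0
19: 3
22: 3
27: 4
18: 2
12: 0
13: 0
24: 0
Current total: 0 + 3 + 3 + 4 + 2 + 0 + 0 + 0 = 12
Shortfall: 28 − 12 = 16

16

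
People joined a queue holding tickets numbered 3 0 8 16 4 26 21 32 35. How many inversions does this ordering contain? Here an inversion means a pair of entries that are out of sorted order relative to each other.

Count, for each position, how many later elements it exceeds:
3: 1
0: 0
8: 1
16: 1
4: 0
26: 1
21: 0
32: 0
35: 0
Sum: 1 + 0 + 1 + 1 + 0 + 1 + 0 + 0 + 0 = 4

4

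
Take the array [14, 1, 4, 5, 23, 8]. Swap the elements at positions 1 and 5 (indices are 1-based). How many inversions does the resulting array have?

Positions 1 and 5 hold 14 and 23; after swapping, the array is [23, 1, 4, 5, 14, 8].
Count, for each position, how many later elements it exceeds:
23: 5
1: 0
4: 0
5: 0
14: 1
8: 0
Sum: 5 + 0 + 0 + 0 + 1 + 0 = 6

6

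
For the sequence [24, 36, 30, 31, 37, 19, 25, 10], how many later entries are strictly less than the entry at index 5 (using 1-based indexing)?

3 such elements

The element at index 5 is 37.
Elements after it: 19, 25, 10
Those smaller than 37: 19, 25, 10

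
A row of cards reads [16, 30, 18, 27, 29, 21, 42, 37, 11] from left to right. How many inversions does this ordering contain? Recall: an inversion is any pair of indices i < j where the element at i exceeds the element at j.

Element-by-element contributions:
16: 1
30: 5
18: 1
27: 2
29: 2
21: 1
42: 2
37: 1
11: 0
Sum: 1 + 5 + 1 + 2 + 2 + 1 + 2 + 1 + 0 = 15

15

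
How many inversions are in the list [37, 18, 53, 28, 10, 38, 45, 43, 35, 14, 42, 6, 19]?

There are 46 inversions.

For each element, count later entries that are smaller:
37 → 18, 28, 10, 35, 14, 6, 19 → 7
18 → 10, 14, 6 → 3
53 → 28, 10, 38, 45, 43, 35, 14, 42, 6, 19 → 10
28 → 10, 14, 6, 19 → 4
10 → 6 → 1
38 → 35, 14, 6, 19 → 4
45 → 43, 35, 14, 42, 6, 19 → 6
43 → 35, 14, 42, 6, 19 → 5
35 → 14, 6, 19 → 3
14 → 6 → 1
42 → 6, 19 → 2
6 → none → 0
19 → none → 0
Sum: 7 + 3 + 10 + 4 + 1 + 4 + 6 + 5 + 3 + 1 + 2 + 0 + 0 = 46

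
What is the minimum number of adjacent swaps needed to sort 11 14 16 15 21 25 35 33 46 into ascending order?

2 swaps

The minimum number of adjacent swaps to sort an array equals its inversion count, since every such swap removes exactly one inversion.
Count inversions — for each element, later elements that are smaller:
11: none → 0
14: none → 0
16: 15 → 1
15: none → 0
21: none → 0
25: none → 0
35: 33 → 1
33: none → 0
46: none → 0
Total inversions: 0 + 0 + 1 + 0 + 0 + 0 + 1 + 0 + 0 = 2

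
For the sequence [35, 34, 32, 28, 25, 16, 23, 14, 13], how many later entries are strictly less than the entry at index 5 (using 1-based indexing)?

The element at index 5 is 25.
Elements after it: 16, 23, 14, 13
Those smaller than 25: 16, 23, 14, 13

4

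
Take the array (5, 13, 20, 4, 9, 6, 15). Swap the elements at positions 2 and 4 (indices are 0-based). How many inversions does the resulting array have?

8

Positions 2 and 4 hold 20 and 9; after swapping, the array is [5, 13, 9, 4, 20, 6, 15].
Count, for each position, how many later elements it exceeds:
5: 1
13: 3
9: 2
4: 0
20: 2
6: 0
15: 0
Sum: 1 + 3 + 2 + 0 + 2 + 0 + 0 = 8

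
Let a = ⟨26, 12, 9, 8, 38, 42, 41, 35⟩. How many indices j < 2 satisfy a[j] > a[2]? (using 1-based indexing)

1 such element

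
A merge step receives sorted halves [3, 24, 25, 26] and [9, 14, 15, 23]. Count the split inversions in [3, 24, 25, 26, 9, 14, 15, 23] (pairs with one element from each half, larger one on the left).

12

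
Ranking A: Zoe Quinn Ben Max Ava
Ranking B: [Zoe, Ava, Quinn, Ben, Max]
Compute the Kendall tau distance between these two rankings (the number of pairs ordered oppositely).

3

Assign each item its position (1..5) in the first ordering, then rewrite the second ordering as that position sequence:
positions: Zoe→1, Quinn→2, Ben→3, Max→4, Ava→5
second ordering as positions: [1, 5, 2, 3, 4]
Discordant pairs = inversions in this position sequence.
1: 0
5: 2, 3, 4 → 3
2: 0
3: 0
4: 0
Total: 0 + 3 + 0 + 0 + 0 = 3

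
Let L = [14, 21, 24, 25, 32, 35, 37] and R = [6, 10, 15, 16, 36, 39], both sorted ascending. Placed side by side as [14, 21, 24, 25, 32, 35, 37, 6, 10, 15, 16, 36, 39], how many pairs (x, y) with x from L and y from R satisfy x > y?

Take each right-half value and tally the left-half values above it:
r = 6: 14, 21, 24, 25, 32, 35, 37 → 7
r = 10: 14, 21, 24, 25, 32, 35, 37 → 7
r = 15: 21, 24, 25, 32, 35, 37 → 6
r = 16: 21, 24, 25, 32, 35, 37 → 6
r = 36: 37 → 1
r = 39: none → 0
Cross-inversions: 7 + 7 + 6 + 6 + 1 + 0 = 27

27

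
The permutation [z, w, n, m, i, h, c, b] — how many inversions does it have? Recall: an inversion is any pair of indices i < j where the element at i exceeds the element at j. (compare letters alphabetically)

For each element, count later entries that are smaller:
z → w, n, m, i, h, c, b → 7
w → n, m, i, h, c, b → 6
n → m, i, h, c, b → 5
m → i, h, c, b → 4
i → h, c, b → 3
h → c, b → 2
c → b → 1
b → none → 0
Sum: 7 + 6 + 5 + 4 + 3 + 2 + 1 + 0 = 28

28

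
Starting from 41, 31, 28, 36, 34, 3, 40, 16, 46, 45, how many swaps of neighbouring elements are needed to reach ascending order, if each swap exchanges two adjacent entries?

19

Each adjacent swap fixes exactly one inversion, so the minimum swap count equals the number of inversions.
Count inversions — for each element, later elements that are smaller:
41: 31, 28, 36, 34, 3, 40, 16 → 7
31: 28, 3, 16 → 3
28: 3, 16 → 2
36: 34, 3, 16 → 3
34: 3, 16 → 2
3: none → 0
40: 16 → 1
16: none → 0
46: 45 → 1
45: none → 0
Total inversions: 7 + 3 + 2 + 3 + 2 + 0 + 1 + 0 + 1 + 0 = 19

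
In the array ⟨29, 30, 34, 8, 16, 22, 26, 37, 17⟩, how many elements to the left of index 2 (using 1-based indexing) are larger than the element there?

0

The element at index 2 is 30.
Elements before it: 29
None of them are larger than 30.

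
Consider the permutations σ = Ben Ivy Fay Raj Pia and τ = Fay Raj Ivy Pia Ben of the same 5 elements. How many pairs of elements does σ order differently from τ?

Assign each item its position (1..5) in the first ordering, then rewrite the second ordering as that position sequence:
positions: Ben→1, Ivy→2, Fay→3, Raj→4, Pia→5
second ordering as positions: [3, 4, 2, 5, 1]
Discordant pairs = inversions in this position sequence.
3: 2, 1 → 2
4: 2, 1 → 2
2: 1 → 1
5: 1 → 1
1: 0
Total: 2 + 2 + 1 + 1 + 0 = 6

6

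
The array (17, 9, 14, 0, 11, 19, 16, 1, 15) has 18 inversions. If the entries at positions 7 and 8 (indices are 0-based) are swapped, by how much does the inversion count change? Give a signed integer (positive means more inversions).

Positions 7 and 8 hold 1 and 15; after swapping, the array is [17, 9, 14, 0, 11, 19, 16, 15, 1].
For each element, count later entries that are smaller:
17: 7
9: 2
14: 3
0: 0
11: 1
19: 3
16: 2
15: 1
1: 0
Sum: 7 + 2 + 3 + 0 + 1 + 3 + 2 + 1 + 0 = 19
Change: 19 − 18 = +1

+1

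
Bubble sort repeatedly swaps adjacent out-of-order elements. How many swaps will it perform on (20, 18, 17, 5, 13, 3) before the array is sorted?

Minimum adjacent swaps = number of inversions (each swap of adjacent out-of-order elements removes one inversion and no swap can remove more).
Count inversions — for each element, later elements that are smaller:
20: 18, 17, 5, 13, 3 → 5
18: 17, 5, 13, 3 → 4
17: 5, 13, 3 → 3
5: 3 → 1
13: 3 → 1
3: none → 0
Total inversions: 5 + 4 + 3 + 1 + 1 + 0 = 14

14 swaps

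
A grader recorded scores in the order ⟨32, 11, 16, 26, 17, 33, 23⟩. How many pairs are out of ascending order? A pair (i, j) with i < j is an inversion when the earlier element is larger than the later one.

Listing every pair i<j with a[i]>a[j] (using 1-based positions):
(1,2): 32 > 11
(1,3): 32 > 16
(1,4): 32 > 26
(1,5): 32 > 17
(1,7): 32 > 23
(4,5): 26 > 17
(4,7): 26 > 23
(6,7): 33 > 23
That's 8 pairs.

8 inversions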